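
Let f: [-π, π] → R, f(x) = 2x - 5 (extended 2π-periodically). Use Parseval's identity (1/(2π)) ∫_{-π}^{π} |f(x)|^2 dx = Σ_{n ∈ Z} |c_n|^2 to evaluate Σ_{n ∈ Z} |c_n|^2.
Σ |c_n|^2 = 4π^2/3 + 25

Expand and integrate term by term over [-π, π]:
  ∫ (2x)^2 dx = 4·(2π^3/3); ∫ 2·2·(-5)·x dx = 0 (odd integrand); ∫ (-5)^2 dx = 25·2π.
So (1/(2π)) ∫_{-π}^{π} (2x - 5)^2 dx = 4π^2/3 + 25 = 4π^2/3 + 25.
Parseval ⇒ Σ |c_n|^2 = 4π^2/3 + 25.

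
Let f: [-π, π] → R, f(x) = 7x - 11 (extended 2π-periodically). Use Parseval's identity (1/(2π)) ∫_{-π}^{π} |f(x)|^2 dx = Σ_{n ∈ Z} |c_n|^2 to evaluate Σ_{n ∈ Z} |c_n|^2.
Σ |c_n|^2 = 49π^2/3 + 121

Expand and integrate term by term over [-π, π]:
  ∫ (7x)^2 dx = 49·(2π^3/3); ∫ 2·7·(-11)·x dx = 0 (odd integrand); ∫ (-11)^2 dx = 121·2π.
So (1/(2π)) ∫_{-π}^{π} (7x - 11)^2 dx = 49π^2/3 + 121 = 49π^2/3 + 121.
Parseval ⇒ Σ |c_n|^2 = 49π^2/3 + 121.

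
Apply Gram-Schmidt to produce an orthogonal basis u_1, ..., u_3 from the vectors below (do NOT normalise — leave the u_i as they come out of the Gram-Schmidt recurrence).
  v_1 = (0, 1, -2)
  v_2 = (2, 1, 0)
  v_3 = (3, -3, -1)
Orthogonal basis:
  u_1 = (0, 1, -2)
  u_2 = (2, 4/5, 2/5)
  u_3 = (5/3, -10/3, -5/3)

Apply the Gram-Schmidt recurrence
  u_1 = v_1
  u_i = v_i − Σ_{j<i} ((v_i · u_j) / (u_j · u_j)) · u_j.

Step by step this gives:
  u_1 = (0, 1, -2)
  u_2 = (2, 4/5, 2/5)
  u_3 = (5/3, -10/3, -5/3)

Orthogonality check:
  u_2 · u_1 = 0 (should be 0)
  u_3 · u_1 = 0 (should be 0)
  u_3 · u_2 = 0 (should be 0)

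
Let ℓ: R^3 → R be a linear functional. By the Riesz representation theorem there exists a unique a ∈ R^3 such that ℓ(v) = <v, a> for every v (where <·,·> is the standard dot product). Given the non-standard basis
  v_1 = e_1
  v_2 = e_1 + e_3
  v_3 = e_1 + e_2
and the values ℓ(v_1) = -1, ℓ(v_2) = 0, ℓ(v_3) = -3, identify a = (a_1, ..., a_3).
a = (-1, -2, 1)

Write a = (a_1, ..., a_3) in the standard basis. For each basis vector v_i, ℓ(v_i) = <v_i, a> is a linear equation in the a_j's. Collect the n equations into a matrix system V a = ℓ, where row i of V is v_i (expressed in the standard basis). Since V is invertible (lower-triangular with 1s on the diagonal, up to permutation), solve by back-substitution:
  V =
[[1, 0, 0],
 [1, 0, 1],
 [1, 1, 0]]
  V a = (-1, 0, -3)
Solving gives a = (-1, -2, 1).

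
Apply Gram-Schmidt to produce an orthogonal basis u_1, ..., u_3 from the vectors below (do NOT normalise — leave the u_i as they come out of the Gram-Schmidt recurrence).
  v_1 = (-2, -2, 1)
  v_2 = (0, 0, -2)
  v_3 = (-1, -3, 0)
Orthogonal basis:
  u_1 = (-2, -2, 1)
  u_2 = (-4/9, -4/9, -16/9)
  u_3 = (1, -1, 0)

Apply the Gram-Schmidt recurrence
  u_1 = v_1
  u_i = v_i − Σ_{j<i} ((v_i · u_j) / (u_j · u_j)) · u_j.

Step by step this gives:
  u_1 = (-2, -2, 1)
  u_2 = (-4/9, -4/9, -16/9)
  u_3 = (1, -1, 0)

Orthogonality check:
  u_2 · u_1 = 0 (should be 0)
  u_3 · u_1 = 0 (should be 0)
  u_3 · u_2 = 0 (should be 0)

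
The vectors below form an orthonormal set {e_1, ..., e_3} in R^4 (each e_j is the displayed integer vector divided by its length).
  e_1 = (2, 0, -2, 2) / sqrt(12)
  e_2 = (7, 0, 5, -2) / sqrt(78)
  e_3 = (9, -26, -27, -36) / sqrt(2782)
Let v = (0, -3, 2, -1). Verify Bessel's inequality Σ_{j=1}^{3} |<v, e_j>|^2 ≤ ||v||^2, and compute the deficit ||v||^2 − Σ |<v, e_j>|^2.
Σ |<v, e_j>|^2 = 657/107; ||v||^2 = 14; deficit = 841/107

Write each e_j = u_j / sqrt(<u_j, u_j>) where u_j is the displayed integer vector. Then <v, e_j> = <v, u_j> / sqrt(<u_j, u_j>), so |<v, e_j>|^2 = <v, u_j>^2 / <u_j, u_j>.
Coefficients: <v, e_1> = -6/sqrt(12), <v, e_2> = 12/sqrt(78), <v, e_3> = 60/sqrt(2782).
Square and sum: Σ |<v, e_j>|^2 = 657/107.
Compute ||v||^2 = v·v = 14.
Deficit = 14 − 657/107 = 841/107 ≥ 0, confirming Bessel's inequality. (The deficit equals ||v − Σ <v,e_j> e_j||^2, the squared distance from v to span{e_j}.)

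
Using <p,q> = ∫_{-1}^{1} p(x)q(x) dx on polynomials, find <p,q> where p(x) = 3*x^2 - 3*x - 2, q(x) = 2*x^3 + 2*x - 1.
<p,q> = -22/5

Expand the product: p(x)·q(x) = 6*x^5 - 6*x^4 + 2*x^3 - 9*x^2 - x + 2.
∫_{-1}^{1} of each monomial x^k gives [2/(k+1) if k even, 0 if k odd]. Integrating term-by-term (or equivalently evaluating the antiderivative F(x) = x^6 - 6*x^5/5 + x^4/2 - 3*x^3 - x^2/2 + 2*x at the endpoints):
  F(1) − F(−1) = -6/5 − (16/5) = -22/5.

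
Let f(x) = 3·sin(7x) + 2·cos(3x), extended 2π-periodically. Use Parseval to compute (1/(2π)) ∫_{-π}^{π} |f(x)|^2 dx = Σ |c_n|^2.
Σ |c_n|^2 = 13/2

Expand |f|^2 and use orthogonality of {sin(nx), cos(mx)} on [-π, π]:
  ∫_{-π}^{π} sin(nx)^2 dx = π, ∫ cos(mx)^2 dx = π, and cross terms integrate to 0.
So ∫_{-π}^{π} f(x)^2 dx = 3^2 · π + 2^2 · π = (9 + 4)π.
Divide by 2π: (9 + 4)/2 = 13/2.
By Parseval, this equals Σ |c_n|^2.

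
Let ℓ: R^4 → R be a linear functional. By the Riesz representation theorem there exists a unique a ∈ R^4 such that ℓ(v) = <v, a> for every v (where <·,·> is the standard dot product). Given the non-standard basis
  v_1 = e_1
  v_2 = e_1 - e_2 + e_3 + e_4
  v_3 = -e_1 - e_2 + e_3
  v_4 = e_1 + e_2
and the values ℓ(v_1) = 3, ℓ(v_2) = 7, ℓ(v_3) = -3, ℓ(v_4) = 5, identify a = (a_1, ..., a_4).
a = (3, 2, 2, 4)

Write a = (a_1, ..., a_4) in the standard basis. For each basis vector v_i, ℓ(v_i) = <v_i, a> is a linear equation in the a_j's. Collect the n equations into a matrix system V a = ℓ, where row i of V is v_i (expressed in the standard basis). Since V is invertible (lower-triangular with 1s on the diagonal, up to permutation), solve by back-substitution:
  V =
[[1, 0, 0, 0],
 [1, -1, 1, 1],
 [-1, -1, 1, 0],
 [1, 1, 0, 0]]
  V a = (3, 7, -3, 5)
Solving gives a = (3, 2, 2, 4).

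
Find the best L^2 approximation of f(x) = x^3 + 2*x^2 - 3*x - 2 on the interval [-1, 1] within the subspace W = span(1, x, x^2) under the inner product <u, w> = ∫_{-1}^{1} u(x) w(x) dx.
g(x) = 2*x^2 - 12*x/5 - 2

The best approximation g ∈ W is the orthogonal projection of f onto W. Writing g = a_0 + a_1 x + a_2 x^2, the coefficients solve the normal equations G · a = b where
  G_{ij} = <φ_i, φ_j> and b_i = <f, φ_i>, with φ_0 = 1, φ_1 = x, φ_2 = x^2.
G =
  [2, 0, 2/3]
  [0, 2/3, 0]
  [2/3, 0, 2/5],
b = (-8/3, -8/5, -8/15).
Solving gives a_0 = -2, a_1 = -12/5, a_2 = 2, so
  g(x) = 2*x^2 - 12*x/5 - 2.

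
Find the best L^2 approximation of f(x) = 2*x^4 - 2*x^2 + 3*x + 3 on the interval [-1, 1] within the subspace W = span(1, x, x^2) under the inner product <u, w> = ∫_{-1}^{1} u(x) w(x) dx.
g(x) = -2*x^2/7 + 3*x + 99/35

The best approximation g ∈ W is the orthogonal projection of f onto W. Writing g = a_0 + a_1 x + a_2 x^2, the coefficients solve the normal equations G · a = b where
  G_{ij} = <φ_i, φ_j> and b_i = <f, φ_i>, with φ_0 = 1, φ_1 = x, φ_2 = x^2.
G =
  [2, 0, 2/3]
  [0, 2/3, 0]
  [2/3, 0, 2/5],
b = (82/15, 2, 62/35).
Solving gives a_0 = 99/35, a_1 = 3, a_2 = -2/7, so
  g(x) = -2*x^2/7 + 3*x + 99/35.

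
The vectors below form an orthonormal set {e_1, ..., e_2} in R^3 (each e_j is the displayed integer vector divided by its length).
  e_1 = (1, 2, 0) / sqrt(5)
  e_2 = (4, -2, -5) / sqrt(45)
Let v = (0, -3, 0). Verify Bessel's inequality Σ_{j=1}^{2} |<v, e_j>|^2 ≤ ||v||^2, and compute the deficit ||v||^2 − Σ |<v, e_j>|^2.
Σ |<v, e_j>|^2 = 8; ||v||^2 = 9; deficit = 1

Write each e_j = u_j / sqrt(<u_j, u_j>) where u_j is the displayed integer vector. Then <v, e_j> = <v, u_j> / sqrt(<u_j, u_j>), so |<v, e_j>|^2 = <v, u_j>^2 / <u_j, u_j>.
Coefficients: <v, e_1> = -6/sqrt(5), <v, e_2> = 6/sqrt(45).
Square and sum: Σ |<v, e_j>|^2 = 8.
Compute ||v||^2 = v·v = 9.
Deficit = 9 − 8 = 1 ≥ 0, confirming Bessel's inequality. (The deficit equals ||v − Σ <v,e_j> e_j||^2, the squared distance from v to span{e_j}.)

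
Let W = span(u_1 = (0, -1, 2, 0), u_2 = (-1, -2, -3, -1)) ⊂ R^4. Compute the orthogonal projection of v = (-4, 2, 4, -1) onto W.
proj_W(v) = (31/59, 16/59, 185/59, 31/59)

Set up U = [u_1 | ... | u_2] ∈ R^(4×2). The projector onto W = col(U) is P = U (U^T U)^(-1) U^T.
Compute U^T U =
  [5, -4]
  [-4, 15],
and U^T v = (6, -11).
Solve U^T U · c = U^T v for the coefficients: c = (46/59, -31/59). The projection is proj_W(v) = U c.
Check: (v - proj_W(v)) · u_1 = 0  (should be 0).
Check: (v - proj_W(v)) · u_2 = 0  (should be 0).
Result: proj_W(v) = (31/59, 16/59, 185/59, 31/59).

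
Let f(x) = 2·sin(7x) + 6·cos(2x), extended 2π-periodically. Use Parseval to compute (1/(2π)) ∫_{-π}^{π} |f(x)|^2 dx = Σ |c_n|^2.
Σ |c_n|^2 = 20

Expand |f|^2 and use orthogonality of {sin(nx), cos(mx)} on [-π, π]:
  ∫_{-π}^{π} sin(nx)^2 dx = π, ∫ cos(mx)^2 dx = π, and cross terms integrate to 0.
So ∫_{-π}^{π} f(x)^2 dx = 2^2 · π + 6^2 · π = (4 + 36)π.
Divide by 2π: (4 + 36)/2 = 20.
By Parseval, this equals Σ |c_n|^2.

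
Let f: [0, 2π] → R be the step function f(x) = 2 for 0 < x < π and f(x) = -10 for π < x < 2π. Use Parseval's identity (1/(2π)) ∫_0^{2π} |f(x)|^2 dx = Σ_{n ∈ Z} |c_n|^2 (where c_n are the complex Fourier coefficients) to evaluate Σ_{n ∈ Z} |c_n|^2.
Σ |c_n|^2 = 52

Parseval equates the L^2 energy of f (normalised by 1/(2π)) with the ℓ^2 sum of its Fourier coefficients: (1/(2π)) ∫_0^{2π} |f|^2 = Σ |c_n|^2.
Compute the left side: (1/(2π)) [∫_0^π 2^2 dx + ∫_π^{2π} (-10)^2 dx] = (1/(2π)) · (4π + 100π) = (4 + 100)/2 = 52.
So Σ_{n ∈ Z} |c_n|^2 = 52.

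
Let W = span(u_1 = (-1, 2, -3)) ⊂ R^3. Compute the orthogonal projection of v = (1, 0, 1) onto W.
proj_W(v) = (2/7, -4/7, 6/7)

Set up U = [u_1 | ... | u_1] ∈ R^(3×1). The projector onto W = col(U) is P = U (U^T U)^(-1) U^T.
Compute U^T U =
  [14],
and U^T v = (-4).
Solve U^T U · c = U^T v for the coefficients: c = (-2/7). The projection is proj_W(v) = U c.
Check: (v - proj_W(v)) · u_1 = 0  (should be 0).
Result: proj_W(v) = (2/7, -4/7, 6/7).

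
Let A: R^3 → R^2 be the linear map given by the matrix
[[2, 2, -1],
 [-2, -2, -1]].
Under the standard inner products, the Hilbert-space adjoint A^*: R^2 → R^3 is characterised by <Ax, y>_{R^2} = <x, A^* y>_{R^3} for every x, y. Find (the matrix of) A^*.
A^* = A^T =
[[2, -2],
 [2, -2],
 [-1, -1]]

For real matrices with standard dot products, the defining identity <Ax, y> = <x, A^* y> gives (Ax)^T y = x^T (A^*) y, i.e. x^T A^T y = x^T (A^*) y. Since this holds for all x, y, we must have A^* = A^T. Therefore
A^* =
[[2, -2],
 [2, -2],
 [-1, -1]].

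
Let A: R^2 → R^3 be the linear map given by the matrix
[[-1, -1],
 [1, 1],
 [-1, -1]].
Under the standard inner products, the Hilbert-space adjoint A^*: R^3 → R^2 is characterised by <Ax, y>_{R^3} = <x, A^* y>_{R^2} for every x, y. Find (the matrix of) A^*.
A^* = A^T =
[[-1, 1, -1],
 [-1, 1, -1]]

For real matrices with standard dot products, the defining identity <Ax, y> = <x, A^* y> gives (Ax)^T y = x^T (A^*) y, i.e. x^T A^T y = x^T (A^*) y. Since this holds for all x, y, we must have A^* = A^T. Therefore
A^* =
[[-1, 1, -1],
 [-1, 1, -1]].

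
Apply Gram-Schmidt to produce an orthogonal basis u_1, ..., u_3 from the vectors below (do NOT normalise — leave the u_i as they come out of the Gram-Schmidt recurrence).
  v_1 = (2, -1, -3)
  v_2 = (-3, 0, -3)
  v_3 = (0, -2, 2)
Orthogonal basis:
  u_1 = (2, -1, -3)
  u_2 = (-24/7, 3/14, -33/14)
  u_3 = (-4/9, -20/9, 4/9)

Apply the Gram-Schmidt recurrence
  u_1 = v_1
  u_i = v_i − Σ_{j<i} ((v_i · u_j) / (u_j · u_j)) · u_j.

Step by step this gives:
  u_1 = (2, -1, -3)
  u_2 = (-24/7, 3/14, -33/14)
  u_3 = (-4/9, -20/9, 4/9)

Orthogonality check:
  u_2 · u_1 = 0 (should be 0)
  u_3 · u_1 = 0 (should be 0)
  u_3 · u_2 = 0 (should be 0)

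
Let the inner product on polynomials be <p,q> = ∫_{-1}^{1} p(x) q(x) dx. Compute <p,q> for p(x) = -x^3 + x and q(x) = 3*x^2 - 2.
<p,q> = 0

Expand the product: p(x)·q(x) = -3*x^5 + 5*x^3 - 2*x.
∫_{-1}^{1} of each monomial x^k gives [2/(k+1) if k even, 0 if k odd]. Integrating term-by-term (or equivalently evaluating the antiderivative F(x) = -x^6/2 + 5*x^4/4 - x^2 at the endpoints):
  F(1) − F(−1) = -1/4 − (-1/4) = 0.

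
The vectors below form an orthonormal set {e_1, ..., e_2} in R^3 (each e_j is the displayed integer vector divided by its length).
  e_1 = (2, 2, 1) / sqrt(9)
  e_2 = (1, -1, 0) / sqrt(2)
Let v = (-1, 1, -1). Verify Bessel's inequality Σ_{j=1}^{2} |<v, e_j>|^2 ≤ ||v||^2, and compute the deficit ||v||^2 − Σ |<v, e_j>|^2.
Σ |<v, e_j>|^2 = 19/9; ||v||^2 = 3; deficit = 8/9

Write each e_j = u_j / sqrt(<u_j, u_j>) where u_j is the displayed integer vector. Then <v, e_j> = <v, u_j> / sqrt(<u_j, u_j>), so |<v, e_j>|^2 = <v, u_j>^2 / <u_j, u_j>.
Coefficients: <v, e_1> = -1/sqrt(9), <v, e_2> = -2/sqrt(2).
Square and sum: Σ |<v, e_j>|^2 = 19/9.
Compute ||v||^2 = v·v = 3.
Deficit = 3 − 19/9 = 8/9 ≥ 0, confirming Bessel's inequality. (The deficit equals ||v − Σ <v,e_j> e_j||^2, the squared distance from v to span{e_j}.)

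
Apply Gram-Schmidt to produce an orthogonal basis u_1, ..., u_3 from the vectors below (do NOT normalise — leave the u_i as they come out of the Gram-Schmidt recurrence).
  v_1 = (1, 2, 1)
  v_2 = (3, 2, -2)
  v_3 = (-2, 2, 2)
Orthogonal basis:
  u_1 = (1, 2, 1)
  u_2 = (13/6, 1/3, -17/6)
  u_3 = (-12/11, 10/11, -8/11)

Apply the Gram-Schmidt recurrence
  u_1 = v_1
  u_i = v_i − Σ_{j<i} ((v_i · u_j) / (u_j · u_j)) · u_j.

Step by step this gives:
  u_1 = (1, 2, 1)
  u_2 = (13/6, 1/3, -17/6)
  u_3 = (-12/11, 10/11, -8/11)

Orthogonality check:
  u_2 · u_1 = 0 (should be 0)
  u_3 · u_1 = 0 (should be 0)
  u_3 · u_2 = 0 (should be 0)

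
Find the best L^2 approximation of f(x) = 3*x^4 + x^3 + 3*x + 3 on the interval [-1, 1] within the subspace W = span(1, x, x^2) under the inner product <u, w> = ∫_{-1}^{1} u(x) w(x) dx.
g(x) = 18*x^2/7 + 18*x/5 + 96/35

The best approximation g ∈ W is the orthogonal projection of f onto W. Writing g = a_0 + a_1 x + a_2 x^2, the coefficients solve the normal equations G · a = b where
  G_{ij} = <φ_i, φ_j> and b_i = <f, φ_i>, with φ_0 = 1, φ_1 = x, φ_2 = x^2.
G =
  [2, 0, 2/3]
  [0, 2/3, 0]
  [2/3, 0, 2/5],
b = (36/5, 12/5, 20/7).
Solving gives a_0 = 96/35, a_1 = 18/5, a_2 = 18/7, so
  g(x) = 18*x^2/7 + 18*x/5 + 96/35.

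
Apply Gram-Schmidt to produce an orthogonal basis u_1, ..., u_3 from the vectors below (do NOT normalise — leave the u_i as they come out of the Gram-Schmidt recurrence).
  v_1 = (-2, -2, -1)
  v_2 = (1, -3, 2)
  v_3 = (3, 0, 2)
Orthogonal basis:
  u_1 = (-2, -2, -1)
  u_2 = (13/9, -23/9, 20/9)
  u_3 = (35/122, -15/122, -20/61)

Apply the Gram-Schmidt recurrence
  u_1 = v_1
  u_i = v_i − Σ_{j<i} ((v_i · u_j) / (u_j · u_j)) · u_j.

Step by step this gives:
  u_1 = (-2, -2, -1)
  u_2 = (13/9, -23/9, 20/9)
  u_3 = (35/122, -15/122, -20/61)

Orthogonality check:
  u_2 · u_1 = 0 (should be 0)
  u_3 · u_1 = 0 (should be 0)
  u_3 · u_2 = 0 (should be 0)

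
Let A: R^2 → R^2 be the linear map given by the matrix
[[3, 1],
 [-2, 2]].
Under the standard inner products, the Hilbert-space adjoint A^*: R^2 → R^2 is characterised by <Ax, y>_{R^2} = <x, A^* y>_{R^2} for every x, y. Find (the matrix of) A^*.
A^* = A^T =
[[3, -2],
 [1, 2]]

For real matrices with standard dot products, the defining identity <Ax, y> = <x, A^* y> gives (Ax)^T y = x^T (A^*) y, i.e. x^T A^T y = x^T (A^*) y. Since this holds for all x, y, we must have A^* = A^T. Therefore
A^* =
[[3, -2],
 [1, 2]].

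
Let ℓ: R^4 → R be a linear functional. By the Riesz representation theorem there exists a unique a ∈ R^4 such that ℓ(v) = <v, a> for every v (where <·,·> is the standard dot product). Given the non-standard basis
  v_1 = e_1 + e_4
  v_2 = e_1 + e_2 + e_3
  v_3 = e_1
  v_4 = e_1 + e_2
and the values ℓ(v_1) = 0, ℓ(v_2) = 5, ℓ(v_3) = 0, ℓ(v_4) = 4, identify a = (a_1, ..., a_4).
a = (0, 4, 1, 0)

Write a = (a_1, ..., a_4) in the standard basis. For each basis vector v_i, ℓ(v_i) = <v_i, a> is a linear equation in the a_j's. Collect the n equations into a matrix system V a = ℓ, where row i of V is v_i (expressed in the standard basis). Since V is invertible (lower-triangular with 1s on the diagonal, up to permutation), solve by back-substitution:
  V =
[[1, 0, 0, 1],
 [1, 1, 1, 0],
 [1, 0, 0, 0],
 [1, 1, 0, 0]]
  V a = (0, 5, 0, 4)
Solving gives a = (0, 4, 1, 0).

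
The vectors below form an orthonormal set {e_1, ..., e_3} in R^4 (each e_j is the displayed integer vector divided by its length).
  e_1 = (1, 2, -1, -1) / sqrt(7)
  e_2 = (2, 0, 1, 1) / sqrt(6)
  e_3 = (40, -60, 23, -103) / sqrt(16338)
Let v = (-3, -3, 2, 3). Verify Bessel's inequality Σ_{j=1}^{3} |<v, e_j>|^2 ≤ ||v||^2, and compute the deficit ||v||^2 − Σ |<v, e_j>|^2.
Σ |<v, e_j>|^2 = 11938/389; ||v||^2 = 31; deficit = 121/389

Write each e_j = u_j / sqrt(<u_j, u_j>) where u_j is the displayed integer vector. Then <v, e_j> = <v, u_j> / sqrt(<u_j, u_j>), so |<v, e_j>|^2 = <v, u_j>^2 / <u_j, u_j>.
Coefficients: <v, e_1> = -14/sqrt(7), <v, e_2> = -1/sqrt(6), <v, e_3> = -203/sqrt(16338).
Square and sum: Σ |<v, e_j>|^2 = 11938/389.
Compute ||v||^2 = v·v = 31.
Deficit = 31 − 11938/389 = 121/389 ≥ 0, confirming Bessel's inequality. (The deficit equals ||v − Σ <v,e_j> e_j||^2, the squared distance from v to span{e_j}.)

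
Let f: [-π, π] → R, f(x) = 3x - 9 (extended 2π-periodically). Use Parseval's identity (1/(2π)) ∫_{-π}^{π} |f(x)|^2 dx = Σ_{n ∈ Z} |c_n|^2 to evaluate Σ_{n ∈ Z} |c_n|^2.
Σ |c_n|^2 = 3π^2 + 81

Expand and integrate term by term over [-π, π]:
  ∫ (3x)^2 dx = 9·(2π^3/3); ∫ 2·3·(-9)·x dx = 0 (odd integrand); ∫ (-9)^2 dx = 81·2π.
So (1/(2π)) ∫_{-π}^{π} (3x - 9)^2 dx = 9π^2/3 + 81 = 3π^2 + 81.
Parseval ⇒ Σ |c_n|^2 = 3π^2 + 81.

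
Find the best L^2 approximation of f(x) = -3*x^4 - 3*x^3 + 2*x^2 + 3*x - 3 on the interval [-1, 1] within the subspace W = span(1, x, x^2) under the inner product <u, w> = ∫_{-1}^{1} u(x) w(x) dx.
g(x) = -4*x^2/7 + 6*x/5 - 96/35

The best approximation g ∈ W is the orthogonal projection of f onto W. Writing g = a_0 + a_1 x + a_2 x^2, the coefficients solve the normal equations G · a = b where
  G_{ij} = <φ_i, φ_j> and b_i = <f, φ_i>, with φ_0 = 1, φ_1 = x, φ_2 = x^2.
G =
  [2, 0, 2/3]
  [0, 2/3, 0]
  [2/3, 0, 2/5],
b = (-88/15, 4/5, -72/35).
Solving gives a_0 = -96/35, a_1 = 6/5, a_2 = -4/7, so
  g(x) = -4*x^2/7 + 6*x/5 - 96/35.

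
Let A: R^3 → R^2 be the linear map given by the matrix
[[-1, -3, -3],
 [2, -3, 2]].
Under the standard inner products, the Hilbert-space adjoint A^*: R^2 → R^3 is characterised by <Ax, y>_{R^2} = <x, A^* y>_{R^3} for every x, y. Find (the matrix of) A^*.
A^* = A^T =
[[-1, 2],
 [-3, -3],
 [-3, 2]]

For real matrices with standard dot products, the defining identity <Ax, y> = <x, A^* y> gives (Ax)^T y = x^T (A^*) y, i.e. x^T A^T y = x^T (A^*) y. Since this holds for all x, y, we must have A^* = A^T. Therefore
A^* =
[[-1, 2],
 [-3, -3],
 [-3, 2]].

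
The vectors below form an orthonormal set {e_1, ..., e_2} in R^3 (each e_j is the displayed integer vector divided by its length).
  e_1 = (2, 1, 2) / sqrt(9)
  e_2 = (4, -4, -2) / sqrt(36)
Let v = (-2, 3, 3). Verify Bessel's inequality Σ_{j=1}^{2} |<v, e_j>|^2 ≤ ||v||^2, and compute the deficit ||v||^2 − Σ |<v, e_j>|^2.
Σ |<v, e_j>|^2 = 194/9; ||v||^2 = 22; deficit = 4/9

Write each e_j = u_j / sqrt(<u_j, u_j>) where u_j is the displayed integer vector. Then <v, e_j> = <v, u_j> / sqrt(<u_j, u_j>), so |<v, e_j>|^2 = <v, u_j>^2 / <u_j, u_j>.
Coefficients: <v, e_1> = 5/sqrt(9), <v, e_2> = -26/sqrt(36).
Square and sum: Σ |<v, e_j>|^2 = 194/9.
Compute ||v||^2 = v·v = 22.
Deficit = 22 − 194/9 = 4/9 ≥ 0, confirming Bessel's inequality. (The deficit equals ||v − Σ <v,e_j> e_j||^2, the squared distance from v to span{e_j}.)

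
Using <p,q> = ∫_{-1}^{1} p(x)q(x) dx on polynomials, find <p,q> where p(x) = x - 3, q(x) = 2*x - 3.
<p,q> = 58/3

Expand the product: p(x)·q(x) = 2*x^2 - 9*x + 9.
∫_{-1}^{1} of each monomial x^k gives [2/(k+1) if k even, 0 if k odd]. Integrating term-by-term (or equivalently evaluating the antiderivative F(x) = 2*x^3/3 - 9*x^2/2 + 9*x at the endpoints):
  F(1) − F(−1) = 31/6 − (-85/6) = 58/3.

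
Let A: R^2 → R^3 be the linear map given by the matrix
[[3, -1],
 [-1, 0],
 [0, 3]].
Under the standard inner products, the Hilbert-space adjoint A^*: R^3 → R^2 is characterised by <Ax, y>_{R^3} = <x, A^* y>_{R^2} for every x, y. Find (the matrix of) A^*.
A^* = A^T =
[[3, -1, 0],
 [-1, 0, 3]]

For real matrices with standard dot products, the defining identity <Ax, y> = <x, A^* y> gives (Ax)^T y = x^T (A^*) y, i.e. x^T A^T y = x^T (A^*) y. Since this holds for all x, y, we must have A^* = A^T. Therefore
A^* =
[[3, -1, 0],
 [-1, 0, 3]].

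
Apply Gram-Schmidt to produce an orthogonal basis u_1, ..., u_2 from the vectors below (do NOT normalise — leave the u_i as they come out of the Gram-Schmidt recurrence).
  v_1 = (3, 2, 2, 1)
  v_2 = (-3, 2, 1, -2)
Orthogonal basis:
  u_1 = (3, 2, 2, 1)
  u_2 = (-13/6, 23/9, 14/9, -31/18)

Apply the Gram-Schmidt recurrence
  u_1 = v_1
  u_i = v_i − Σ_{j<i} ((v_i · u_j) / (u_j · u_j)) · u_j.

Step by step this gives:
  u_1 = (3, 2, 2, 1)
  u_2 = (-13/6, 23/9, 14/9, -31/18)

Orthogonality check:
  u_2 · u_1 = 0 (should be 0)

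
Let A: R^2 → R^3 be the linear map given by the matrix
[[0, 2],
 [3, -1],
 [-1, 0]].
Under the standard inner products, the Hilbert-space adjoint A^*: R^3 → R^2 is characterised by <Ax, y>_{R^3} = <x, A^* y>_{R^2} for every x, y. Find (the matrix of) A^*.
A^* = A^T =
[[0, 3, -1],
 [2, -1, 0]]

For real matrices with standard dot products, the defining identity <Ax, y> = <x, A^* y> gives (Ax)^T y = x^T (A^*) y, i.e. x^T A^T y = x^T (A^*) y. Since this holds for all x, y, we must have A^* = A^T. Therefore
A^* =
[[0, 3, -1],
 [2, -1, 0]].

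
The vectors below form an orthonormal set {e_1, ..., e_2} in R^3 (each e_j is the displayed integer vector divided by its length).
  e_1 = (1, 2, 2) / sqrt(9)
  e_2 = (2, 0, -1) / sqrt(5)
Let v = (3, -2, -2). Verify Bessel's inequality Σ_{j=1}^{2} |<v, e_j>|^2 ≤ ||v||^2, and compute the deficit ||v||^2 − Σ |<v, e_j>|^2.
Σ |<v, e_j>|^2 = 701/45; ||v||^2 = 17; deficit = 64/45

Write each e_j = u_j / sqrt(<u_j, u_j>) where u_j is the displayed integer vector. Then <v, e_j> = <v, u_j> / sqrt(<u_j, u_j>), so |<v, e_j>|^2 = <v, u_j>^2 / <u_j, u_j>.
Coefficients: <v, e_1> = -5/sqrt(9), <v, e_2> = 8/sqrt(5).
Square and sum: Σ |<v, e_j>|^2 = 701/45.
Compute ||v||^2 = v·v = 17.
Deficit = 17 − 701/45 = 64/45 ≥ 0, confirming Bessel's inequality. (The deficit equals ||v − Σ <v,e_j> e_j||^2, the squared distance from v to span{e_j}.)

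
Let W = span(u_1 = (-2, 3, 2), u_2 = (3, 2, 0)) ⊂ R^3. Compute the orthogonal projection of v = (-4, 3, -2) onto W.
proj_W(v) = (-644/221, 303/221, 26/17)

Set up U = [u_1 | ... | u_2] ∈ R^(3×2). The projector onto W = col(U) is P = U (U^T U)^(-1) U^T.
Compute U^T U =
  [17, 0]
  [0, 13],
and U^T v = (13, -6).
Solve U^T U · c = U^T v for the coefficients: c = (13/17, -6/13). The projection is proj_W(v) = U c.
Check: (v - proj_W(v)) · u_1 = 0  (should be 0).
Check: (v - proj_W(v)) · u_2 = 0  (should be 0).
Result: proj_W(v) = (-644/221, 303/221, 26/17).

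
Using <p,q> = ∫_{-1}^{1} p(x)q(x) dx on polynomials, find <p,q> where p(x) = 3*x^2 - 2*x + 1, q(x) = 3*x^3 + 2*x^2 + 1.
<p,q> = 16/3

Expand the product: p(x)·q(x) = 9*x^5 - x^3 + 5*x^2 - 2*x + 1.
∫_{-1}^{1} of each monomial x^k gives [2/(k+1) if k even, 0 if k odd]. Integrating term-by-term (or equivalently evaluating the antiderivative F(x) = 3*x^6/2 - x^4/4 + 5*x^3/3 - x^2 + x at the endpoints):
  F(1) − F(−1) = 35/12 − (-29/12) = 16/3.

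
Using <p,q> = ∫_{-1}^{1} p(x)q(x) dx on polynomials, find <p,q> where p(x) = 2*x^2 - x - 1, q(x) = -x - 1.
<p,q> = 4/3

Expand the product: p(x)·q(x) = -2*x^3 - x^2 + 2*x + 1.
∫_{-1}^{1} of each monomial x^k gives [2/(k+1) if k even, 0 if k odd]. Integrating term-by-term (or equivalently evaluating the antiderivative F(x) = -x^4/2 - x^3/3 + x^2 + x at the endpoints):
  F(1) − F(−1) = 7/6 − (-1/6) = 4/3.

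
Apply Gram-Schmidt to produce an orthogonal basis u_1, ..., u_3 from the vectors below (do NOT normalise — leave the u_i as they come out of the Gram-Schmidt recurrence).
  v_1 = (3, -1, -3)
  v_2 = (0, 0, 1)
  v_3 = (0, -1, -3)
Orthogonal basis:
  u_1 = (3, -1, -3)
  u_2 = (9/19, -3/19, 10/19)
  u_3 = (-3/10, -9/10, 0)

Apply the Gram-Schmidt recurrence
  u_1 = v_1
  u_i = v_i − Σ_{j<i} ((v_i · u_j) / (u_j · u_j)) · u_j.

Step by step this gives:
  u_1 = (3, -1, -3)
  u_2 = (9/19, -3/19, 10/19)
  u_3 = (-3/10, -9/10, 0)

Orthogonality check:
  u_2 · u_1 = 0 (should be 0)
  u_3 · u_1 = 0 (should be 0)
  u_3 · u_2 = 0 (should be 0)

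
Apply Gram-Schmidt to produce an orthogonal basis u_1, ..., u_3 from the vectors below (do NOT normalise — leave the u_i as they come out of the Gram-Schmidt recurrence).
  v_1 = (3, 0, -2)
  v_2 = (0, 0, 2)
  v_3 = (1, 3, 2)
Orthogonal basis:
  u_1 = (3, 0, -2)
  u_2 = (12/13, 0, 18/13)
  u_3 = (0, 3, 0)

Apply the Gram-Schmidt recurrence
  u_1 = v_1
  u_i = v_i − Σ_{j<i} ((v_i · u_j) / (u_j · u_j)) · u_j.

Step by step this gives:
  u_1 = (3, 0, -2)
  u_2 = (12/13, 0, 18/13)
  u_3 = (0, 3, 0)

Orthogonality check:
  u_2 · u_1 = 0 (should be 0)
  u_3 · u_1 = 0 (should be 0)
  u_3 · u_2 = 0 (should be 0)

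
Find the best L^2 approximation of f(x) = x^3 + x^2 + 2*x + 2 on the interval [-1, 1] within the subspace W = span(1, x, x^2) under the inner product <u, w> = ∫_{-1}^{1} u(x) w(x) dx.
g(x) = x^2 + 13*x/5 + 2

The best approximation g ∈ W is the orthogonal projection of f onto W. Writing g = a_0 + a_1 x + a_2 x^2, the coefficients solve the normal equations G · a = b where
  G_{ij} = <φ_i, φ_j> and b_i = <f, φ_i>, with φ_0 = 1, φ_1 = x, φ_2 = x^2.
G =
  [2, 0, 2/3]
  [0, 2/3, 0]
  [2/3, 0, 2/5],
b = (14/3, 26/15, 26/15).
Solving gives a_0 = 2, a_1 = 13/5, a_2 = 1, so
  g(x) = x^2 + 13*x/5 + 2.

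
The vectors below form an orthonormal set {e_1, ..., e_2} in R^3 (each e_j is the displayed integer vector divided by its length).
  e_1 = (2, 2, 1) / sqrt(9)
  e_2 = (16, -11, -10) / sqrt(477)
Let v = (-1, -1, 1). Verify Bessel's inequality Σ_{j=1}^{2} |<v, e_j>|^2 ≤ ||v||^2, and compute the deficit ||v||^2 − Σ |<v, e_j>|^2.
Σ |<v, e_j>|^2 = 78/53; ||v||^2 = 3; deficit = 81/53

Write each e_j = u_j / sqrt(<u_j, u_j>) where u_j is the displayed integer vector. Then <v, e_j> = <v, u_j> / sqrt(<u_j, u_j>), so |<v, e_j>|^2 = <v, u_j>^2 / <u_j, u_j>.
Coefficients: <v, e_1> = -3/sqrt(9), <v, e_2> = -15/sqrt(477).
Square and sum: Σ |<v, e_j>|^2 = 78/53.
Compute ||v||^2 = v·v = 3.
Deficit = 3 − 78/53 = 81/53 ≥ 0, confirming Bessel's inequality. (The deficit equals ||v − Σ <v,e_j> e_j||^2, the squared distance from v to span{e_j}.)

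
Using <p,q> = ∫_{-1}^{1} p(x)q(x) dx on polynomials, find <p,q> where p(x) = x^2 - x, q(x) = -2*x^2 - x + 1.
<p,q> = 8/15

Expand the product: p(x)·q(x) = -2*x^4 + x^3 + 2*x^2 - x.
∫_{-1}^{1} of each monomial x^k gives [2/(k+1) if k even, 0 if k odd]. Integrating term-by-term (or equivalently evaluating the antiderivative F(x) = -2*x^5/5 + x^4/4 + 2*x^3/3 - x^2/2 at the endpoints):
  F(1) − F(−1) = 1/60 − (-31/60) = 8/15.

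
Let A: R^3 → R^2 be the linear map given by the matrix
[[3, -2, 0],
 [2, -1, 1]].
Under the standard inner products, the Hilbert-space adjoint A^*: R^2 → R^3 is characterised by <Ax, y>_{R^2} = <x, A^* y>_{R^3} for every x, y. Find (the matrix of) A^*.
A^* = A^T =
[[3, 2],
 [-2, -1],
 [0, 1]]

For real matrices with standard dot products, the defining identity <Ax, y> = <x, A^* y> gives (Ax)^T y = x^T (A^*) y, i.e. x^T A^T y = x^T (A^*) y. Since this holds for all x, y, we must have A^* = A^T. Therefore
A^* =
[[3, 2],
 [-2, -1],
 [0, 1]].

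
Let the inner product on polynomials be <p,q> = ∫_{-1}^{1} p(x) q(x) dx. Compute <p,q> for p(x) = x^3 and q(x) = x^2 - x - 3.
<p,q> = -2/5

Expand the product: p(x)·q(x) = x^5 - x^4 - 3*x^3.
∫_{-1}^{1} of each monomial x^k gives [2/(k+1) if k even, 0 if k odd]. Integrating term-by-term (or equivalently evaluating the antiderivative F(x) = x^6/6 - x^5/5 - 3*x^4/4 at the endpoints):
  F(1) − F(−1) = -47/60 − (-23/60) = -2/5.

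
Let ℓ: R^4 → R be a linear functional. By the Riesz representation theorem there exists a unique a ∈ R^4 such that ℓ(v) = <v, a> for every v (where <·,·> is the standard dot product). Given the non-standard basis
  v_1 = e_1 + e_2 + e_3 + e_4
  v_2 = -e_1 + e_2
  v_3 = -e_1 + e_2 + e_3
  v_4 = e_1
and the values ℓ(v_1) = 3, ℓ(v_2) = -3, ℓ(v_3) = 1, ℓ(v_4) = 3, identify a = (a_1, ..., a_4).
a = (3, 0, 4, -4)

Write a = (a_1, ..., a_4) in the standard basis. For each basis vector v_i, ℓ(v_i) = <v_i, a> is a linear equation in the a_j's. Collect the n equations into a matrix system V a = ℓ, where row i of V is v_i (expressed in the standard basis). Since V is invertible (lower-triangular with 1s on the diagonal, up to permutation), solve by back-substitution:
  V =
[[1, 1, 1, 1],
 [-1, 1, 0, 0],
 [-1, 1, 1, 0],
 [1, 0, 0, 0]]
  V a = (3, -3, 1, 3)
Solving gives a = (3, 0, 4, -4).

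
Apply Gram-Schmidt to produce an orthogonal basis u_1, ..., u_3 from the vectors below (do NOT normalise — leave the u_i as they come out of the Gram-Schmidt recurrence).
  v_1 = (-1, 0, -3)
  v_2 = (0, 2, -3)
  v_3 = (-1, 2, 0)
Orthogonal basis:
  u_1 = (-1, 0, -3)
  u_2 = (9/10, 2, -3/10)
  u_3 = (-72/49, 36/49, 24/49)

Apply the Gram-Schmidt recurrence
  u_1 = v_1
  u_i = v_i − Σ_{j<i} ((v_i · u_j) / (u_j · u_j)) · u_j.

Step by step this gives:
  u_1 = (-1, 0, -3)
  u_2 = (9/10, 2, -3/10)
  u_3 = (-72/49, 36/49, 24/49)

Orthogonality check:
  u_2 · u_1 = 0 (should be 0)
  u_3 · u_1 = 0 (should be 0)
  u_3 · u_2 = 0 (should be 0)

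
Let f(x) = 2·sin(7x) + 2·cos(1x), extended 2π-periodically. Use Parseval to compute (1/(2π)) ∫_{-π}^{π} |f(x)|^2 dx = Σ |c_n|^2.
Σ |c_n|^2 = 4

Expand |f|^2 and use orthogonality of {sin(nx), cos(mx)} on [-π, π]:
  ∫_{-π}^{π} sin(nx)^2 dx = π, ∫ cos(mx)^2 dx = π, and cross terms integrate to 0.
So ∫_{-π}^{π} f(x)^2 dx = 2^2 · π + 2^2 · π = (4 + 4)π.
Divide by 2π: (4 + 4)/2 = 4.
By Parseval, this equals Σ |c_n|^2.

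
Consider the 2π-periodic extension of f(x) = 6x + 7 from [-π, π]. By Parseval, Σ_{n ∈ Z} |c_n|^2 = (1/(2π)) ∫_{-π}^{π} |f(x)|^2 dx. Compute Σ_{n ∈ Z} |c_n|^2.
Σ |c_n|^2 = 12π^2 + 49

Expand and integrate term by term over [-π, π]:
  ∫ (6x)^2 dx = 36·(2π^3/3); ∫ 2·6·(7)·x dx = 0 (odd integrand); ∫ 7^2 dx = 49·2π.
So (1/(2π)) ∫_{-π}^{π} (6x + 7)^2 dx = 36π^2/3 + 49 = 12π^2 + 49.
Parseval ⇒ Σ |c_n|^2 = 12π^2 + 49.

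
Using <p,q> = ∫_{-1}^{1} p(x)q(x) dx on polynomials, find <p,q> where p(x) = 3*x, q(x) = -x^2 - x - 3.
<p,q> = -2

Expand the product: p(x)·q(x) = -3*x^3 - 3*x^2 - 9*x.
∫_{-1}^{1} of each monomial x^k gives [2/(k+1) if k even, 0 if k odd]. Integrating term-by-term (or equivalently evaluating the antiderivative F(x) = -3*x^4/4 - x^3 - 9*x^2/2 at the endpoints):
  F(1) − F(−1) = -25/4 − (-17/4) = -2.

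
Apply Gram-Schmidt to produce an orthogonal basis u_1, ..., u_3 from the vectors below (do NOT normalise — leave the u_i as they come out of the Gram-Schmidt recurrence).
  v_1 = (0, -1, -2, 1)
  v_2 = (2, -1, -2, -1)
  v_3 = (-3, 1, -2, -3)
Orthogonal basis:
  u_1 = (0, -1, -2, 1)
  u_2 = (2, -1/3, -2/3, -5/3)
  u_3 = (-3, 1, -2, -3)

Apply the Gram-Schmidt recurrence
  u_1 = v_1
  u_i = v_i − Σ_{j<i} ((v_i · u_j) / (u_j · u_j)) · u_j.

Step by step this gives:
  u_1 = (0, -1, -2, 1)
  u_2 = (2, -1/3, -2/3, -5/3)
  u_3 = (-3, 1, -2, -3)

Orthogonality check:
  u_2 · u_1 = 0 (should be 0)
  u_3 · u_1 = 0 (should be 0)
  u_3 · u_2 = 0 (should be 0)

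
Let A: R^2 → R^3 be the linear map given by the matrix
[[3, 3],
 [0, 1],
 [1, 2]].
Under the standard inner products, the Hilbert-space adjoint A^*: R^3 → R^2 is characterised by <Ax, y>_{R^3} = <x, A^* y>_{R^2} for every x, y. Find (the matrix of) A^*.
A^* = A^T =
[[3, 0, 1],
 [3, 1, 2]]

For real matrices with standard dot products, the defining identity <Ax, y> = <x, A^* y> gives (Ax)^T y = x^T (A^*) y, i.e. x^T A^T y = x^T (A^*) y. Since this holds for all x, y, we must have A^* = A^T. Therefore
A^* =
[[3, 0, 1],
 [3, 1, 2]].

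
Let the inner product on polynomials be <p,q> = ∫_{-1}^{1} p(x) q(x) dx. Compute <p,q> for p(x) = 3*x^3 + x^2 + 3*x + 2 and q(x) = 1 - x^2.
<p,q> = 44/15

Expand the product: p(x)·q(x) = -3*x^5 - x^4 - x^2 + 3*x + 2.
∫_{-1}^{1} of each monomial x^k gives [2/(k+1) if k even, 0 if k odd]. Integrating term-by-term (or equivalently evaluating the antiderivative F(x) = -x^6/2 - x^5/5 - x^3/3 + 3*x^2/2 + 2*x at the endpoints):
  F(1) − F(−1) = 37/15 − (-7/15) = 44/15.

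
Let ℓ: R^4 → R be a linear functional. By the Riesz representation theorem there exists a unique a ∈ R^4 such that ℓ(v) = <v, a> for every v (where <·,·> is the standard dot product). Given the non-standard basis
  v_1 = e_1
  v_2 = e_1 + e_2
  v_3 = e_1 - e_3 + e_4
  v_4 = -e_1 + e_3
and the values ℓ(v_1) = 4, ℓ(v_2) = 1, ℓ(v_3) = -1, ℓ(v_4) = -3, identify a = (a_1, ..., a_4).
a = (4, -3, 1, -4)

Write a = (a_1, ..., a_4) in the standard basis. For each basis vector v_i, ℓ(v_i) = <v_i, a> is a linear equation in the a_j's. Collect the n equations into a matrix system V a = ℓ, where row i of V is v_i (expressed in the standard basis). Since V is invertible (lower-triangular with 1s on the diagonal, up to permutation), solve by back-substitution:
  V =
[[1, 0, 0, 0],
 [1, 1, 0, 0],
 [1, 0, -1, 1],
 [-1, 0, 1, 0]]
  V a = (4, 1, -1, -3)
Solving gives a = (4, -3, 1, -4).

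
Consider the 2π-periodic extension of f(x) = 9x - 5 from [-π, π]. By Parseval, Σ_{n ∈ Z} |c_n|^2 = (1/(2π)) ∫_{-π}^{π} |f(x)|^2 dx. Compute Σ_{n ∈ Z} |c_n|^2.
Σ |c_n|^2 = 27π^2 + 25

Expand and integrate term by term over [-π, π]:
  ∫ (9x)^2 dx = 81·(2π^3/3); ∫ 2·9·(-5)·x dx = 0 (odd integrand); ∫ (-5)^2 dx = 25·2π.
So (1/(2π)) ∫_{-π}^{π} (9x - 5)^2 dx = 81π^2/3 + 25 = 27π^2 + 25.
Parseval ⇒ Σ |c_n|^2 = 27π^2 + 25.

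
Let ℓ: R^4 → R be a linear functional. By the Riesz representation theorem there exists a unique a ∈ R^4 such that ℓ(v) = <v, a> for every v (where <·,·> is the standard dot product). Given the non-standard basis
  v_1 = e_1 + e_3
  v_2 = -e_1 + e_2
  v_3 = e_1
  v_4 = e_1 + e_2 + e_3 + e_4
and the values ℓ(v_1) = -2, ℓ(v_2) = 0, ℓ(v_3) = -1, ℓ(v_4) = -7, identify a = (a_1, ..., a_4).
a = (-1, -1, -1, -4)

Write a = (a_1, ..., a_4) in the standard basis. For each basis vector v_i, ℓ(v_i) = <v_i, a> is a linear equation in the a_j's. Collect the n equations into a matrix system V a = ℓ, where row i of V is v_i (expressed in the standard basis). Since V is invertible (lower-triangular with 1s on the diagonal, up to permutation), solve by back-substitution:
  V =
[[1, 0, 1, 0],
 [-1, 1, 0, 0],
 [1, 0, 0, 0],
 [1, 1, 1, 1]]
  V a = (-2, 0, -1, -7)
Solving gives a = (-1, -1, -1, -4).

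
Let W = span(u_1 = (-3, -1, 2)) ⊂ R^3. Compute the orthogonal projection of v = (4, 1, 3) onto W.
proj_W(v) = (3/2, 1/2, -1)

Set up U = [u_1 | ... | u_1] ∈ R^(3×1). The projector onto W = col(U) is P = U (U^T U)^(-1) U^T.
Compute U^T U =
  [14],
and U^T v = (-7).
Solve U^T U · c = U^T v for the coefficients: c = (-1/2). The projection is proj_W(v) = U c.
Check: (v - proj_W(v)) · u_1 = 0  (should be 0).
Result: proj_W(v) = (3/2, 1/2, -1).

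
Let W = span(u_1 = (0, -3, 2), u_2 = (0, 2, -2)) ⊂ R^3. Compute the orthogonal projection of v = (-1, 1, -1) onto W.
proj_W(v) = (0, 1, -1)

Set up U = [u_1 | ... | u_2] ∈ R^(3×2). The projector onto W = col(U) is P = U (U^T U)^(-1) U^T.
Compute U^T U =
  [13, -10]
  [-10, 8],
and U^T v = (-5, 4).
Solve U^T U · c = U^T v for the coefficients: c = (0, 1/2). The projection is proj_W(v) = U c.
Check: (v - proj_W(v)) · u_1 = 0  (should be 0).
Check: (v - proj_W(v)) · u_2 = 0  (should be 0).
Result: proj_W(v) = (0, 1, -1).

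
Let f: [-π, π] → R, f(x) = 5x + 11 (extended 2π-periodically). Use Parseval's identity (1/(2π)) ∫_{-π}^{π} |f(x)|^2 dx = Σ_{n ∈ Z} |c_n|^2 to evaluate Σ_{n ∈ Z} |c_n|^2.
Σ |c_n|^2 = 25π^2/3 + 121

Expand and integrate term by term over [-π, π]:
  ∫ (5x)^2 dx = 25·(2π^3/3); ∫ 2·5·(11)·x dx = 0 (odd integrand); ∫ 11^2 dx = 121·2π.
So (1/(2π)) ∫_{-π}^{π} (5x + 11)^2 dx = 25π^2/3 + 121 = 25π^2/3 + 121.
Parseval ⇒ Σ |c_n|^2 = 25π^2/3 + 121.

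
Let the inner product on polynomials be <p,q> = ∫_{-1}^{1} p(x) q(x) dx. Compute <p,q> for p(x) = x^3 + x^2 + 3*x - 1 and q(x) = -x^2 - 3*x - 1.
<p,q> = -28/5

Expand the product: p(x)·q(x) = -x^5 - 4*x^4 - 7*x^3 - 9*x^2 + 1.
∫_{-1}^{1} of each monomial x^k gives [2/(k+1) if k even, 0 if k odd]. Integrating term-by-term (or equivalently evaluating the antiderivative F(x) = -x^6/6 - 4*x^5/5 - 7*x^4/4 - 3*x^3 + x at the endpoints):
  F(1) − F(−1) = -283/60 − (53/60) = -28/5.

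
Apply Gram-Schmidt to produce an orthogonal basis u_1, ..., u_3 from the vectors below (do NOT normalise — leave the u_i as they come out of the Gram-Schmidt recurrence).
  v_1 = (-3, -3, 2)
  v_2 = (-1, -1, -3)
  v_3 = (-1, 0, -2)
Orthogonal basis:
  u_1 = (-3, -3, 2)
  u_2 = (-1, -1, -3)
  u_3 = (-1/2, 1/2, 0)

Apply the Gram-Schmidt recurrence
  u_1 = v_1
  u_i = v_i − Σ_{j<i} ((v_i · u_j) / (u_j · u_j)) · u_j.

Step by step this gives:
  u_1 = (-3, -3, 2)
  u_2 = (-1, -1, -3)
  u_3 = (-1/2, 1/2, 0)

Orthogonality check:
  u_2 · u_1 = 0 (should be 0)
  u_3 · u_1 = 0 (should be 0)
  u_3 · u_2 = 0 (should be 0)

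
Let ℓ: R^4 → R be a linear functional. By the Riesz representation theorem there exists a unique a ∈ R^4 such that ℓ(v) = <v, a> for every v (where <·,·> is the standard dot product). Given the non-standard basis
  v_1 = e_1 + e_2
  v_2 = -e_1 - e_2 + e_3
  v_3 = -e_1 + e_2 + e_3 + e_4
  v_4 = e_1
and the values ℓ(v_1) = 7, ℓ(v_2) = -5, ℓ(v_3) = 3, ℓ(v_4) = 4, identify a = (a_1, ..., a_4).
a = (4, 3, 2, 2)

Write a = (a_1, ..., a_4) in the standard basis. For each basis vector v_i, ℓ(v_i) = <v_i, a> is a linear equation in the a_j's. Collect the n equations into a matrix system V a = ℓ, where row i of V is v_i (expressed in the standard basis). Since V is invertible (lower-triangular with 1s on the diagonal, up to permutation), solve by back-substitution:
  V =
[[1, 1, 0, 0],
 [-1, -1, 1, 0],
 [-1, 1, 1, 1],
 [1, 0, 0, 0]]
  V a = (7, -5, 3, 4)
Solving gives a = (4, 3, 2, 2).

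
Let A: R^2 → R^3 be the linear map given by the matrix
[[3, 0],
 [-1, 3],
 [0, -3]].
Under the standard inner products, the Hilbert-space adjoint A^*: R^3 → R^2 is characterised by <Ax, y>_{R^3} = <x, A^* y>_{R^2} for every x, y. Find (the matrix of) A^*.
A^* = A^T =
[[3, -1, 0],
 [0, 3, -3]]

For real matrices with standard dot products, the defining identity <Ax, y> = <x, A^* y> gives (Ax)^T y = x^T (A^*) y, i.e. x^T A^T y = x^T (A^*) y. Since this holds for all x, y, we must have A^* = A^T. Therefore
A^* =
[[3, -1, 0],
 [0, 3, -3]].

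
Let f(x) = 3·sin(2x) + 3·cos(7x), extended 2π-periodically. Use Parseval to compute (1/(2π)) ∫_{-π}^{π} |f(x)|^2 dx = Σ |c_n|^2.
Σ |c_n|^2 = 9

Expand |f|^2 and use orthogonality of {sin(nx), cos(mx)} on [-π, π]:
  ∫_{-π}^{π} sin(nx)^2 dx = π, ∫ cos(mx)^2 dx = π, and cross terms integrate to 0.
So ∫_{-π}^{π} f(x)^2 dx = 3^2 · π + 3^2 · π = (9 + 9)π.
Divide by 2π: (9 + 9)/2 = 9.
By Parseval, this equals Σ |c_n|^2.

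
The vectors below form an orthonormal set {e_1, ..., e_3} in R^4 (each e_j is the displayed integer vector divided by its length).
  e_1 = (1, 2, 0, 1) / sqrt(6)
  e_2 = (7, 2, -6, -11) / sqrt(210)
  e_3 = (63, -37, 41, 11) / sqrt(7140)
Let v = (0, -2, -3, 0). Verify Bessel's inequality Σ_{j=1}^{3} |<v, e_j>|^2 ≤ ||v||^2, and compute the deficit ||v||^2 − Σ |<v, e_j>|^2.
Σ |<v, e_j>|^2 = 803/204; ||v||^2 = 13; deficit = 1849/204

Write each e_j = u_j / sqrt(<u_j, u_j>) where u_j is the displayed integer vector. Then <v, e_j> = <v, u_j> / sqrt(<u_j, u_j>), so |<v, e_j>|^2 = <v, u_j>^2 / <u_j, u_j>.
Coefficients: <v, e_1> = -4/sqrt(6), <v, e_2> = 14/sqrt(210), <v, e_3> = -49/sqrt(7140).
Square and sum: Σ |<v, e_j>|^2 = 803/204.
Compute ||v||^2 = v·v = 13.
Deficit = 13 − 803/204 = 1849/204 ≥ 0, confirming Bessel's inequality. (The deficit equals ||v − Σ <v,e_j> e_j||^2, the squared distance from v to span{e_j}.)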